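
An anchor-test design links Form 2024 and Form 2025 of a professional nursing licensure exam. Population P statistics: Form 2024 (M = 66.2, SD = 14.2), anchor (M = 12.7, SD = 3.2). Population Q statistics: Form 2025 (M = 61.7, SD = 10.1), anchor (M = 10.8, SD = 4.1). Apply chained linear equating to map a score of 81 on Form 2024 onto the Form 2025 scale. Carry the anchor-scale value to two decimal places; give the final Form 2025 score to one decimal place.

74.6

Form 2024 → anchor (Population P): v = (3.2/14.2)(81 − 66.2) + 12.7 = 16.04
anchor → Form 2025 (Population Q): y = (10.1/4.1)(16.04 − 10.8) + 61.7 = 74.6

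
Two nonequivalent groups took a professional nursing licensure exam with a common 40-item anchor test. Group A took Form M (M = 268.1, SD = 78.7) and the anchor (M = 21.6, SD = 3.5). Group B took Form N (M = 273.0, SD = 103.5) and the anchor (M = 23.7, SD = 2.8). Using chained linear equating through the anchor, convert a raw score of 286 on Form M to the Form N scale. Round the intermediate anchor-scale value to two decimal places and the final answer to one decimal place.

Form M → anchor (Group A): v = (3.5/78.7)(286 − 268.1) + 21.6 = 22.40
anchor → Form N (Group B): y = (103.5/2.8)(22.40 − 23.7) + 273.0 = 224.9

224.9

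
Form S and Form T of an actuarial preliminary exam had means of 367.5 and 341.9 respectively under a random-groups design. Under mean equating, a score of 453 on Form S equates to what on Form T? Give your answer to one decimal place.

Mean equating: y = x + (M_Y − M_X) = 453 + (341.9 − 367.5) = 427.4

427.4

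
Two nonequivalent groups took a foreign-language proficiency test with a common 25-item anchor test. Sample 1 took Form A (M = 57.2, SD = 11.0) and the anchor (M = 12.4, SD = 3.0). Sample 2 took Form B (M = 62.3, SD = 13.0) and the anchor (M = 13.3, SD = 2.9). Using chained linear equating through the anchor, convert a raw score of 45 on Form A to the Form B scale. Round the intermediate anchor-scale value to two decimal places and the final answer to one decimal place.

Form A → anchor (Sample 1): v = (3.0/11.0)(45 − 57.2) + 12.4 = 9.07
anchor → Form B (Sample 2): y = (13.0/2.9)(9.07 − 13.3) + 62.3 = 43.3

43.3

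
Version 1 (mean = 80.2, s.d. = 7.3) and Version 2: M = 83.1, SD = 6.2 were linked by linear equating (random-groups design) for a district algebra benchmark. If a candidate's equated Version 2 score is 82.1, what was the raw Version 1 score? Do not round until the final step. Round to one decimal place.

79.0

Invert y = (SD_Y/SD_X)(x − M_X) + M_Y:
x = (SD_X/SD_Y)(y − M_Y) + M_X = (7.3/6.2)(82.1 − 83.1) + 80.2
x = 1.177419 × -1.000 + 80.2 = 79.0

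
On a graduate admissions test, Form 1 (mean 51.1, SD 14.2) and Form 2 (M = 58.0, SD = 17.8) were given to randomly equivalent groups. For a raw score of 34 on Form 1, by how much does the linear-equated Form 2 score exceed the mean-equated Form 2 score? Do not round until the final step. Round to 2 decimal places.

Mean-equated: 34 + (58.0 − 51.1) = 40.90
Linear-equated: (17.8/14.2)(34 − 51.1) + 58.0 = 36.565
Difference = 36.565 − 40.90 = -4.34

-4.34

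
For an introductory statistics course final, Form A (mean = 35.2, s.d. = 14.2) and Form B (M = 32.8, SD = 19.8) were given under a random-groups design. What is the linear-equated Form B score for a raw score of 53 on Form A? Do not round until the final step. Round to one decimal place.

Linear equating: y = (SD_Y/SD_X)(x − M_X) + M_Y
y = (19.8/14.2)(53 − 35.2) + 32.8
y = 1.394366 × 17.8 + 32.8 = 24.8197 + 32.8 = 57.6

57.6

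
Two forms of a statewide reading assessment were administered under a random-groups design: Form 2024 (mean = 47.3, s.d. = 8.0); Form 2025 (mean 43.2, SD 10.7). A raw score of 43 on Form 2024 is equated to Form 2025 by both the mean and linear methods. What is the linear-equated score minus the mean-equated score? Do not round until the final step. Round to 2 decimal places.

-1.45

Mean-equated: 43 + (43.2 − 47.3) = 38.90
Linear-equated: (10.7/8.0)(43 − 47.3) + 43.2 = 37.449
Difference = 37.449 − 38.90 = -1.45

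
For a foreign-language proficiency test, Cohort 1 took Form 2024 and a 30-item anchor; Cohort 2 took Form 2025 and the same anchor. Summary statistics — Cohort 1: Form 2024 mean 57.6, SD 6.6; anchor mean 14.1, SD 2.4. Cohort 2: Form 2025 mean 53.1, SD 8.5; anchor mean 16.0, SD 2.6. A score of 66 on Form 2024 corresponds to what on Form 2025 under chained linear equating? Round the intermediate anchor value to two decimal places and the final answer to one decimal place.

56.9

Form 2024 → anchor (Cohort 1): v = (2.4/6.6)(66 − 57.6) + 14.1 = 17.15
anchor → Form 2025 (Cohort 2): y = (8.5/2.6)(17.15 − 16.0) + 53.1 = 56.9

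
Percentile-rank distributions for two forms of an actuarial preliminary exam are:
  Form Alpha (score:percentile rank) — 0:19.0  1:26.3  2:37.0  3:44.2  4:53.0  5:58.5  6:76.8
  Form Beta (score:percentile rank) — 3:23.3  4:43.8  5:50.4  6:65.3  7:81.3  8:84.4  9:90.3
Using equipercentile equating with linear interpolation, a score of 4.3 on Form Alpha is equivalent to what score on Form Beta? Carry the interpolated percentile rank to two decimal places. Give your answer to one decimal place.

5.3

PR of 4.3 on Form Alpha: 53.0 + (4.3 − 4)/(5 − 4) × (58.5 − 53.0) = 54.65
On Form Beta, PR 54.65 falls between score 5 (PR 50.4) and 6 (PR 65.3).
Interpolate: 5 + (54.65 − 50.4)/(65.3 − 50.4) × (6 − 5) = 5.3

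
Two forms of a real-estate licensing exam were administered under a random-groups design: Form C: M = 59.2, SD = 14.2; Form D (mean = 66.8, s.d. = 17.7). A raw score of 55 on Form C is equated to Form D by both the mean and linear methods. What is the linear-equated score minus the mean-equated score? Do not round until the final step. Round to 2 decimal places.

Mean-equated: 55 + (66.8 − 59.2) = 62.60
Linear-equated: (17.7/14.2)(55 − 59.2) + 66.8 = 61.565
Difference = 61.565 − 62.60 = -1.04

-1.04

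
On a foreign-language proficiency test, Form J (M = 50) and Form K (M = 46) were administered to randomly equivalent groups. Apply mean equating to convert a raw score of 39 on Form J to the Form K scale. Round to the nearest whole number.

35

Mean equating: y = x + (M_Y − M_X) = 39 + (46 − 50) = 35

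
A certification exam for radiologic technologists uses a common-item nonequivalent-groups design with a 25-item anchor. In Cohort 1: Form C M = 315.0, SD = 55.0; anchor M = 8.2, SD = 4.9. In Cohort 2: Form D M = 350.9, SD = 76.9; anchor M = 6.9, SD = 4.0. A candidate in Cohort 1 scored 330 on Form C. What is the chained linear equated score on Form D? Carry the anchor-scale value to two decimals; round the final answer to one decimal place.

401.7

Form C → anchor (Cohort 1): v = (4.9/55.0)(330 − 315.0) + 8.2 = 9.54
anchor → Form D (Cohort 2): y = (76.9/4.0)(9.54 − 6.9) + 350.9 = 401.7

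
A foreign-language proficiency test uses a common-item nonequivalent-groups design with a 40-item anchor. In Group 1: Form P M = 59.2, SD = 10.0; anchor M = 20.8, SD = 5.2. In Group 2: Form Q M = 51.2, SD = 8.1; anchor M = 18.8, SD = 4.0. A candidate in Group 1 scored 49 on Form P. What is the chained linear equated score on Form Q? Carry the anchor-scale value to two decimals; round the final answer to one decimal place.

Form P → anchor (Group 1): v = (5.2/10.0)(49 − 59.2) + 20.8 = 15.50
anchor → Form Q (Group 2): y = (8.1/4.0)(15.50 − 18.8) + 51.2 = 44.5

44.5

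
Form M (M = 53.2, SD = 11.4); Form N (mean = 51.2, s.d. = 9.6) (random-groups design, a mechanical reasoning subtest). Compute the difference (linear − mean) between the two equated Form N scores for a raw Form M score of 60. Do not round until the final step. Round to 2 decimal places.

-1.07

Mean-equated: 60 + (51.2 − 53.2) = 58.00
Linear-equated: (9.6/11.4)(60 − 53.2) + 51.2 = 56.926
Difference = 56.926 − 58.00 = -1.07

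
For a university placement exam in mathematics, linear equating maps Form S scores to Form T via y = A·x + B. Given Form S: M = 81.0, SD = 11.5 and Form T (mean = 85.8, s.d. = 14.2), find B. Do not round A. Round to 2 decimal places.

-14.22

A = SD_Y / SD_X = 14.2 / 11.5 = 1.234783
B = M_Y − A·M_X = 85.8 − 1.234783 × 81.0 = -14.22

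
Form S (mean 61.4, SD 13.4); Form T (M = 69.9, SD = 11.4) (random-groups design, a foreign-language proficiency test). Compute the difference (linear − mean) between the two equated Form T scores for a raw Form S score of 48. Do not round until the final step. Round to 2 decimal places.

Mean-equated: 48 + (69.9 − 61.4) = 56.50
Linear-equated: (11.4/13.4)(48 − 61.4) + 69.9 = 58.500
Difference = 58.500 − 56.50 = 2.00

2.00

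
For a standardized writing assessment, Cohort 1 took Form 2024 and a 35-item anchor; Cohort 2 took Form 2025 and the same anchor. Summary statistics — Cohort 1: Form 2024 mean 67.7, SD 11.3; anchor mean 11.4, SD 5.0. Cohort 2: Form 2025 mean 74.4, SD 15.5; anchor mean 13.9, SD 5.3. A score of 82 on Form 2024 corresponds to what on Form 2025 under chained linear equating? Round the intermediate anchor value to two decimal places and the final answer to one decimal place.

Form 2024 → anchor (Cohort 1): v = (5.0/11.3)(82 − 67.7) + 11.4 = 17.73
anchor → Form 2025 (Cohort 2): y = (15.5/5.3)(17.73 − 13.9) + 74.4 = 85.6

85.6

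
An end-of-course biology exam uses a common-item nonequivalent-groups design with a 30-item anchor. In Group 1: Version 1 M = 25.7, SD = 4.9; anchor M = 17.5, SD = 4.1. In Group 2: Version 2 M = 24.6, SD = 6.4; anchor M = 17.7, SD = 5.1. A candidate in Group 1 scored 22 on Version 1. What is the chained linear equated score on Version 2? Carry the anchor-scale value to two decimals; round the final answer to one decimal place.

Version 1 → anchor (Group 1): v = (4.1/4.9)(22 − 25.7) + 17.5 = 14.40
anchor → Version 2 (Group 2): y = (6.4/5.1)(14.40 − 17.7) + 24.6 = 20.5

20.5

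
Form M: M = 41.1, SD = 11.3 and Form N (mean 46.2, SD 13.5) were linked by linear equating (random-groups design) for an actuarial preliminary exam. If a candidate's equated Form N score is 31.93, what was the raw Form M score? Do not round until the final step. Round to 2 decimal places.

Invert y = (SD_Y/SD_X)(x − M_X) + M_Y:
x = (SD_X/SD_Y)(y − M_Y) + M_X = (11.3/13.5)(31.93 − 46.2) + 41.1
x = 0.837037 × -14.270 + 41.1 = 29.16

29.16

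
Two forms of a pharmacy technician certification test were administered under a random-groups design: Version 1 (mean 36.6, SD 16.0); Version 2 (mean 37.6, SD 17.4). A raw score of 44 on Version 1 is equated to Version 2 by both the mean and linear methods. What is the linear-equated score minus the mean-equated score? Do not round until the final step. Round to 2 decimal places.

Mean-equated: 44 + (37.6 − 36.6) = 45.00
Linear-equated: (17.4/16.0)(44 − 36.6) + 37.6 = 45.648
Difference = 45.648 − 45.00 = 0.65

0.65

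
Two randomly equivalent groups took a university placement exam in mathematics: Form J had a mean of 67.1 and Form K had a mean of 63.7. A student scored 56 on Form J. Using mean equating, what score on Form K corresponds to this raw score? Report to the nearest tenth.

52.6

Mean equating: y = x + (M_Y − M_X) = 56 + (63.7 − 67.1) = 52.6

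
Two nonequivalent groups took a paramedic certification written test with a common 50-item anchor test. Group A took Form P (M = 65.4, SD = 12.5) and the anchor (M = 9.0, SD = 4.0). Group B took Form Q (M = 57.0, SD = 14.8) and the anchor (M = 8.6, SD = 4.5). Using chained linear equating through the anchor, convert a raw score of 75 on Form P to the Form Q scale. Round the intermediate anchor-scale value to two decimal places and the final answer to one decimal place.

Form P → anchor (Group A): v = (4.0/12.5)(75 − 65.4) + 9.0 = 12.07
anchor → Form Q (Group B): y = (14.8/4.5)(12.07 − 8.6) + 57.0 = 68.4

68.4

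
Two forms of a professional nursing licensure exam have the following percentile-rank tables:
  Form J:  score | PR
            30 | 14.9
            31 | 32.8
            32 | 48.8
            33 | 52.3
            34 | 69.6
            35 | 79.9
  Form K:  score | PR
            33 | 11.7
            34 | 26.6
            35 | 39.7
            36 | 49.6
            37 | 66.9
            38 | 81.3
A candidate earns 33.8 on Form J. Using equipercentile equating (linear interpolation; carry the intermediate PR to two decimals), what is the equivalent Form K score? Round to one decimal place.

37.0

PR of 33.8 on Form J: 52.3 + (33.8 − 33)/(34 − 33) × (69.6 − 52.3) = 66.14
On Form K, PR 66.14 falls between score 36 (PR 49.6) and 37 (PR 66.9).
Interpolate: 36 + (66.14 − 49.6)/(66.9 − 49.6) × (37 − 36) = 37.0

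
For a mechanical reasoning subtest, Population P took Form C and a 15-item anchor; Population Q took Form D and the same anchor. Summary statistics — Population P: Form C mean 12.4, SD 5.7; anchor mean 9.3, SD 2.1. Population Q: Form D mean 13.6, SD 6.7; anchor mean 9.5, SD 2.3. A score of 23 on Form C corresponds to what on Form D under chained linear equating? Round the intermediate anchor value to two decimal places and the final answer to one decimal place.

Form C → anchor (Population P): v = (2.1/5.7)(23 − 12.4) + 9.3 = 13.21
anchor → Form D (Population Q): y = (6.7/2.3)(13.21 − 9.5) + 13.6 = 24.4

24.4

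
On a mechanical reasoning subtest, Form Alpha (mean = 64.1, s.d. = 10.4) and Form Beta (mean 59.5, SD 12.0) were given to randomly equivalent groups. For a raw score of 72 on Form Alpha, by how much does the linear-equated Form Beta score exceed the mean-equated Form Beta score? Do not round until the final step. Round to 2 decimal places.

Mean-equated: 72 + (59.5 − 64.1) = 67.40
Linear-equated: (12.0/10.4)(72 − 64.1) + 59.5 = 68.615
Difference = 68.615 − 67.40 = 1.22

1.22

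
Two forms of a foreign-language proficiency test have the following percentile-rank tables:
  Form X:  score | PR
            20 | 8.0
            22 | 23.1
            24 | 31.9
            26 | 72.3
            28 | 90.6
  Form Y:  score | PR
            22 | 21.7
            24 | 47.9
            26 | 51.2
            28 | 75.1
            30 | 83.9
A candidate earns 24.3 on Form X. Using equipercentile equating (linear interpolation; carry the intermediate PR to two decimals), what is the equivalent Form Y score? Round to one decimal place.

23.2

PR of 24.3 on Form X: 31.9 + (24.3 − 24)/(26 − 24) × (72.3 − 31.9) = 37.96
On Form Y, PR 37.96 falls between score 22 (PR 21.7) and 24 (PR 47.9).
Interpolate: 22 + (37.96 − 21.7)/(47.9 − 21.7) × (24 − 22) = 23.2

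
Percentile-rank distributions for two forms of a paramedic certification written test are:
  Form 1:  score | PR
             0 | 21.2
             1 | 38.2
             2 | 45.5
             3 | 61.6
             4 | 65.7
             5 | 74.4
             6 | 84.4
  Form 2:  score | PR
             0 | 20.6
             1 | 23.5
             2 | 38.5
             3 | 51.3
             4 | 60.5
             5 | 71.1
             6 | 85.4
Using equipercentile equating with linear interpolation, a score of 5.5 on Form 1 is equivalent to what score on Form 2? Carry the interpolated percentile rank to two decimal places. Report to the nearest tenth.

PR of 5.5 on Form 1: 74.4 + (5.5 − 5)/(6 − 5) × (84.4 − 74.4) = 79.40
On Form 2, PR 79.40 falls between score 5 (PR 71.1) and 6 (PR 85.4).
Interpolate: 5 + (79.40 − 71.1)/(85.4 − 71.1) × (6 − 5) = 5.6

5.6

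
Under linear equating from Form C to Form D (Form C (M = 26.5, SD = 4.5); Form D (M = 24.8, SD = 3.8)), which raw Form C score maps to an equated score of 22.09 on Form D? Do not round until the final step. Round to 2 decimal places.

23.29

Invert y = (SD_Y/SD_X)(x − M_X) + M_Y:
x = (SD_X/SD_Y)(y − M_Y) + M_X = (4.5/3.8)(22.09 − 24.8) + 26.5
x = 1.184211 × -2.710 + 26.5 = 23.29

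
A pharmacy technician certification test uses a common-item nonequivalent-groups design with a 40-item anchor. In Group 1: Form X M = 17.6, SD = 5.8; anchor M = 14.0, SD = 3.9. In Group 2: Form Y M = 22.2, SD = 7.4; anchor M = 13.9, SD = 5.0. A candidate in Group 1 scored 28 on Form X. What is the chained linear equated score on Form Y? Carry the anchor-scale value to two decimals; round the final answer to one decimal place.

Form X → anchor (Group 1): v = (3.9/5.8)(28 − 17.6) + 14.0 = 20.99
anchor → Form Y (Group 2): y = (7.4/5.0)(20.99 − 13.9) + 22.2 = 32.7

32.7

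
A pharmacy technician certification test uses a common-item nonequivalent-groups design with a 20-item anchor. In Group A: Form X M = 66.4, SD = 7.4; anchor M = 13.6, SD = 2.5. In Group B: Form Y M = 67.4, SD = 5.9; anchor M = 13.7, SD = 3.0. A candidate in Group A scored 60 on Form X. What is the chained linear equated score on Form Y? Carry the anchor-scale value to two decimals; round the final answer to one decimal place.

Form X → anchor (Group A): v = (2.5/7.4)(60 − 66.4) + 13.6 = 11.44
anchor → Form Y (Group B): y = (5.9/3.0)(11.44 − 13.7) + 67.4 = 63.0

63.0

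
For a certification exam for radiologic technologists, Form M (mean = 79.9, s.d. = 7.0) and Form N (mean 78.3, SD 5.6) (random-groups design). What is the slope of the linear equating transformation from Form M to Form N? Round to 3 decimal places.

0.800

A = SD_Y / SD_X = 5.6 / 7.0 = 0.800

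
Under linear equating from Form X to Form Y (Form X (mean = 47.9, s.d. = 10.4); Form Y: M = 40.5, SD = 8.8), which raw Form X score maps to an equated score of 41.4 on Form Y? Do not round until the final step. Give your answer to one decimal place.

49.0

Invert y = (SD_Y/SD_X)(x − M_X) + M_Y:
x = (SD_X/SD_Y)(y − M_Y) + M_X = (10.4/8.8)(41.4 − 40.5) + 47.9
x = 1.181818 × 0.900 + 47.9 = 49.0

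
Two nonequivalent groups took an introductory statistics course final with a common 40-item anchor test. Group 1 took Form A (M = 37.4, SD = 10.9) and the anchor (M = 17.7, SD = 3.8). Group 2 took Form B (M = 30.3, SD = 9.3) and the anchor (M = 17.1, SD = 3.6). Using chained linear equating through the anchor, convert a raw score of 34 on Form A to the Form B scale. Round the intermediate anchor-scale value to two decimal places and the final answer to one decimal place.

28.8

Form A → anchor (Group 1): v = (3.8/10.9)(34 − 37.4) + 17.7 = 16.51
anchor → Form B (Group 2): y = (9.3/3.6)(16.51 − 17.1) + 30.3 = 28.8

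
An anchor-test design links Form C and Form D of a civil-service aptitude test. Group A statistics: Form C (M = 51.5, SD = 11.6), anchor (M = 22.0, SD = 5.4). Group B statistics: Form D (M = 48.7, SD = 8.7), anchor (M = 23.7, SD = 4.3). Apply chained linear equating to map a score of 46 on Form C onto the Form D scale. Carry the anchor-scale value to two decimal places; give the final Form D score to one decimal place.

40.1

Form C → anchor (Group A): v = (5.4/11.6)(46 − 51.5) + 22.0 = 19.44
anchor → Form D (Group B): y = (8.7/4.3)(19.44 − 23.7) + 48.7 = 40.1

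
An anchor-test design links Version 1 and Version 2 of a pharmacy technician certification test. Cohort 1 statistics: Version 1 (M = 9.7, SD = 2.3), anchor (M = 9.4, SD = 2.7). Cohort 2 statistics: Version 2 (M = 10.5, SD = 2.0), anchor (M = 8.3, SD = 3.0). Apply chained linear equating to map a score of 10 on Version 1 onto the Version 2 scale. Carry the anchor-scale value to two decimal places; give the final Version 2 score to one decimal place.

Version 1 → anchor (Cohort 1): v = (2.7/2.3)(10 − 9.7) + 9.4 = 9.75
anchor → Version 2 (Cohort 2): y = (2.0/3.0)(9.75 − 8.3) + 10.5 = 11.5

11.5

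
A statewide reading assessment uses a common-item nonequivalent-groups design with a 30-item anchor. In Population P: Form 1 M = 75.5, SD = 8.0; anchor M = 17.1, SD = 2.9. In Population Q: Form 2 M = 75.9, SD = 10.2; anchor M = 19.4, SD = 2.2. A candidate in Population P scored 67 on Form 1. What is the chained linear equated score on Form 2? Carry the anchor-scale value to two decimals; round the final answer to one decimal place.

Form 1 → anchor (Population P): v = (2.9/8.0)(67 − 75.5) + 17.1 = 14.02
anchor → Form 2 (Population Q): y = (10.2/2.2)(14.02 − 19.4) + 75.9 = 51.0

51.0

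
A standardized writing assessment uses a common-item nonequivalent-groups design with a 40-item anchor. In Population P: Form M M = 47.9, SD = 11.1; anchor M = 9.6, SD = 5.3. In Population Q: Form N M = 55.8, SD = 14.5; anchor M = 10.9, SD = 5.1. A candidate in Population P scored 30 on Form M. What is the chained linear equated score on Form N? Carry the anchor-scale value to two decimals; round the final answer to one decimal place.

Form M → anchor (Population P): v = (5.3/11.1)(30 − 47.9) + 9.6 = 1.05
anchor → Form N (Population Q): y = (14.5/5.1)(1.05 − 10.9) + 55.8 = 27.8

27.8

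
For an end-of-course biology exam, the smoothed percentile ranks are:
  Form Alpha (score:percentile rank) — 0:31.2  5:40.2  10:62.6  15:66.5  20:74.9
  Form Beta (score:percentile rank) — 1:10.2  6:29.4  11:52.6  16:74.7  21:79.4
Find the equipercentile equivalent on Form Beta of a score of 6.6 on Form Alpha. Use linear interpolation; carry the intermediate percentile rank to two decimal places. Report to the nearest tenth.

9.9

PR of 6.6 on Form Alpha: 40.2 + (6.6 − 5)/(10 − 5) × (62.6 − 40.2) = 47.37
On Form Beta, PR 47.37 falls between score 6 (PR 29.4) and 11 (PR 52.6).
Interpolate: 6 + (47.37 − 29.4)/(52.6 − 29.4) × (11 − 6) = 9.9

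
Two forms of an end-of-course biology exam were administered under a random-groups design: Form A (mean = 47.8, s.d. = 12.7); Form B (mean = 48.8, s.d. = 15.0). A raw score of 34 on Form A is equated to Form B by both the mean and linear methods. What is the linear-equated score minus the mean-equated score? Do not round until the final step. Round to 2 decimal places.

Mean-equated: 34 + (48.8 − 47.8) = 35.00
Linear-equated: (15.0/12.7)(34 − 47.8) + 48.8 = 32.501
Difference = 32.501 − 35.00 = -2.50

-2.50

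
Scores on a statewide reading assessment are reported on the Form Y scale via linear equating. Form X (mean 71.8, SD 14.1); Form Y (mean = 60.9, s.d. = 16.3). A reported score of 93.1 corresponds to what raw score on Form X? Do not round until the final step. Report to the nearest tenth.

Invert y = (SD_Y/SD_X)(x − M_X) + M_Y:
x = (SD_X/SD_Y)(y − M_Y) + M_X = (14.1/16.3)(93.1 − 60.9) + 71.8
x = 0.865031 × 32.200 + 71.8 = 99.7

99.7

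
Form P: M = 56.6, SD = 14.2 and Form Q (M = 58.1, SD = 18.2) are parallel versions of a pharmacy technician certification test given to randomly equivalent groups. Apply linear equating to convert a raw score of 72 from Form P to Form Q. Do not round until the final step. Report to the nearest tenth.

Linear equating: y = (SD_Y/SD_X)(x − M_X) + M_Y
y = (18.2/14.2)(72 − 56.6) + 58.1
y = 1.281690 × 15.4 + 58.1 = 19.7380 + 58.1 = 77.8

77.8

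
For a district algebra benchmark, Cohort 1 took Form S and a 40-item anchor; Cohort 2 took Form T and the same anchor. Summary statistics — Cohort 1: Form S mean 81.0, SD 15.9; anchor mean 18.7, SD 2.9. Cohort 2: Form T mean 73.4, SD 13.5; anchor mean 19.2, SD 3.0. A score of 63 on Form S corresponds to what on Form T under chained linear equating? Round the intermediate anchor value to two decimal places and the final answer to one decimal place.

Form S → anchor (Cohort 1): v = (2.9/15.9)(63 − 81.0) + 18.7 = 15.42
anchor → Form T (Cohort 2): y = (13.5/3.0)(15.42 − 19.2) + 73.4 = 56.4

56.4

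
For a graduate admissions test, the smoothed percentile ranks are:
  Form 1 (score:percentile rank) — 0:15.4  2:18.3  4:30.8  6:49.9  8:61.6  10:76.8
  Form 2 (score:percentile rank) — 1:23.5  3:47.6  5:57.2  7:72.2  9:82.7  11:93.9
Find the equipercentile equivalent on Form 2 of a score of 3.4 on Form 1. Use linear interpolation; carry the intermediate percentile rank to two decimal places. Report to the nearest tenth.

1.3

PR of 3.4 on Form 1: 18.3 + (3.4 − 2)/(4 − 2) × (30.8 − 18.3) = 27.05
On Form 2, PR 27.05 falls between score 1 (PR 23.5) and 3 (PR 47.6).
Interpolate: 1 + (27.05 − 23.5)/(47.6 − 23.5) × (3 − 1) = 1.3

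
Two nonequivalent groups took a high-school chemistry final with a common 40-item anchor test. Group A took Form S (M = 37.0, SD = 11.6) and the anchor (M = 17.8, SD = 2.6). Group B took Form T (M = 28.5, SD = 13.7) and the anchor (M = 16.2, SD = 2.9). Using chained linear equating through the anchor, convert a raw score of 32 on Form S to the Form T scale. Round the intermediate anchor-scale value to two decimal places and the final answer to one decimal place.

30.8

Form S → anchor (Group A): v = (2.6/11.6)(32 − 37.0) + 17.8 = 16.68
anchor → Form T (Group B): y = (13.7/2.9)(16.68 − 16.2) + 28.5 = 30.8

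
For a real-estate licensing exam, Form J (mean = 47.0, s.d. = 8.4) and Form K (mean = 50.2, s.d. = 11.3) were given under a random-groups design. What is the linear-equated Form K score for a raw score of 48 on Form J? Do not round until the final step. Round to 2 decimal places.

Linear equating: y = (SD_Y/SD_X)(x − M_X) + M_Y
y = (11.3/8.4)(48 − 47.0) + 50.2
y = 1.345238 × 1.0 + 50.2 = 1.3452 + 50.2 = 51.55

51.55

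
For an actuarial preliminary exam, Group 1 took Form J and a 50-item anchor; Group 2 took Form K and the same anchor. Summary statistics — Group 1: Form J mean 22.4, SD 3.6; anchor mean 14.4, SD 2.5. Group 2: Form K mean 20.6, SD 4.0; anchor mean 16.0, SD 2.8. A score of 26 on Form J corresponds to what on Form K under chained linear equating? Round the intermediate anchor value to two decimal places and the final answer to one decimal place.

Form J → anchor (Group 1): v = (2.5/3.6)(26 − 22.4) + 14.4 = 16.90
anchor → Form K (Group 2): y = (4.0/2.8)(16.90 − 16.0) + 20.6 = 21.9

21.9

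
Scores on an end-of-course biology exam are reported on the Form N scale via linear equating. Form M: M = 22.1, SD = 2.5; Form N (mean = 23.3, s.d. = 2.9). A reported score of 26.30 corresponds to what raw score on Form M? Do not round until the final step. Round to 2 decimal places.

24.69

Invert y = (SD_Y/SD_X)(x − M_X) + M_Y:
x = (SD_X/SD_Y)(y − M_Y) + M_X = (2.5/2.9)(26.30 − 23.3) + 22.1
x = 0.862069 × 3.000 + 22.1 = 24.69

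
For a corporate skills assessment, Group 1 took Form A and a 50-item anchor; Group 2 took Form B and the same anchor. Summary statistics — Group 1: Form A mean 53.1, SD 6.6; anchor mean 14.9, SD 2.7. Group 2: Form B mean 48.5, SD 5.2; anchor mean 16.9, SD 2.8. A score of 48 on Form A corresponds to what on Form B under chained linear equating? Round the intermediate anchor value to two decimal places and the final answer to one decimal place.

40.9

Form A → anchor (Group 1): v = (2.7/6.6)(48 − 53.1) + 14.9 = 12.81
anchor → Form B (Group 2): y = (5.2/2.8)(12.81 − 16.9) + 48.5 = 40.9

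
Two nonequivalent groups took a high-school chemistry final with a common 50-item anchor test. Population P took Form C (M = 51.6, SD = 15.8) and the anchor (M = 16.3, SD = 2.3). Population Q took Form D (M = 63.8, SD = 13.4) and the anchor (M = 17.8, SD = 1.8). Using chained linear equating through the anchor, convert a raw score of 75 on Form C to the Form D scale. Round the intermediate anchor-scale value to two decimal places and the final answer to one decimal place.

78.0

Form C → anchor (Population P): v = (2.3/15.8)(75 − 51.6) + 16.3 = 19.71
anchor → Form D (Population Q): y = (13.4/1.8)(19.71 − 17.8) + 63.8 = 78.0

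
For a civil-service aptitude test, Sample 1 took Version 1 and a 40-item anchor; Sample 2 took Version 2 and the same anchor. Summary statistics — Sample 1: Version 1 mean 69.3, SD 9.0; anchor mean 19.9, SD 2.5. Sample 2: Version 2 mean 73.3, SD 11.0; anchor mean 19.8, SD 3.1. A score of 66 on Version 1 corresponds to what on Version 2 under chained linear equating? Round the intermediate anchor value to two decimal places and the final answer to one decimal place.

70.4

Version 1 → anchor (Sample 1): v = (2.5/9.0)(66 − 69.3) + 19.9 = 18.98
anchor → Version 2 (Sample 2): y = (11.0/3.1)(18.98 − 19.8) + 73.3 = 70.4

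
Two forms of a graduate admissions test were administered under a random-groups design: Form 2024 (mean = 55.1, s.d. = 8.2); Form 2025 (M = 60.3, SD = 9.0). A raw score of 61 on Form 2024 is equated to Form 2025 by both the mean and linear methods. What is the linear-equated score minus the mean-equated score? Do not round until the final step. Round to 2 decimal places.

0.58

Mean-equated: 61 + (60.3 − 55.1) = 66.20
Linear-equated: (9.0/8.2)(61 − 55.1) + 60.3 = 66.776
Difference = 66.776 − 66.20 = 0.58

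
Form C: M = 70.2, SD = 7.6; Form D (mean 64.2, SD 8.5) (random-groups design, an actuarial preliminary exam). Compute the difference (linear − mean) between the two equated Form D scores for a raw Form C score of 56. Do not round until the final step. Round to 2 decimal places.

-1.68

Mean-equated: 56 + (64.2 − 70.2) = 50.00
Linear-equated: (8.5/7.6)(56 − 70.2) + 64.2 = 48.318
Difference = 48.318 − 50.00 = -1.68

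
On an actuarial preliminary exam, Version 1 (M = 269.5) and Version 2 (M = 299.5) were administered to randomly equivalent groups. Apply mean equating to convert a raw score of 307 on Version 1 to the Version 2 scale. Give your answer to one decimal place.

Mean equating: y = x + (M_Y − M_X) = 307 + (299.5 − 269.5) = 337.0

337.0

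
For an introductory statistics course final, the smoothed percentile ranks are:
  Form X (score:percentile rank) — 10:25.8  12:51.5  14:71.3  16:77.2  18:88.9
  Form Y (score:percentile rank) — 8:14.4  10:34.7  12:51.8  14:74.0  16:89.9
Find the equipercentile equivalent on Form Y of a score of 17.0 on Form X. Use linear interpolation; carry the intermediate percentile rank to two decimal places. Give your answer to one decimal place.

PR of 17.0 on Form X: 77.2 + (17.0 − 16)/(18 − 16) × (88.9 − 77.2) = 83.05
On Form Y, PR 83.05 falls between score 14 (PR 74.0) and 16 (PR 89.9).
Interpolate: 14 + (83.05 − 74.0)/(89.9 − 74.0) × (16 − 14) = 15.1

15.1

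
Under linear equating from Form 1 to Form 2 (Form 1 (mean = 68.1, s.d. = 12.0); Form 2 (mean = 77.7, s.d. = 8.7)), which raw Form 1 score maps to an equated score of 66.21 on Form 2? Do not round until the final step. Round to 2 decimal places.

52.25

Invert y = (SD_Y/SD_X)(x − M_X) + M_Y:
x = (SD_X/SD_Y)(y − M_Y) + M_X = (12.0/8.7)(66.21 − 77.7) + 68.1
x = 1.379310 × -11.490 + 68.1 = 52.25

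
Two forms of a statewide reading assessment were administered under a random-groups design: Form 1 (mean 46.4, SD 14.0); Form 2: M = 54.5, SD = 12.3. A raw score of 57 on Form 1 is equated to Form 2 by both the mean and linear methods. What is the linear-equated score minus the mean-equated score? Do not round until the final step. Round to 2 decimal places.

Mean-equated: 57 + (54.5 − 46.4) = 65.10
Linear-equated: (12.3/14.0)(57 − 46.4) + 54.5 = 63.813
Difference = 63.813 − 65.10 = -1.29

-1.29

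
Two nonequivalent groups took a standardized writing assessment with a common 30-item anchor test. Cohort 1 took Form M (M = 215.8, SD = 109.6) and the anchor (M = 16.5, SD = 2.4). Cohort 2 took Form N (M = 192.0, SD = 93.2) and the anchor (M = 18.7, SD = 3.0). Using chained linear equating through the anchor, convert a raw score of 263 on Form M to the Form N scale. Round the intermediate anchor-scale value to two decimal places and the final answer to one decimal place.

Form M → anchor (Cohort 1): v = (2.4/109.6)(263 − 215.8) + 16.5 = 17.53
anchor → Form N (Cohort 2): y = (93.2/3.0)(17.53 − 18.7) + 192.0 = 155.7

155.7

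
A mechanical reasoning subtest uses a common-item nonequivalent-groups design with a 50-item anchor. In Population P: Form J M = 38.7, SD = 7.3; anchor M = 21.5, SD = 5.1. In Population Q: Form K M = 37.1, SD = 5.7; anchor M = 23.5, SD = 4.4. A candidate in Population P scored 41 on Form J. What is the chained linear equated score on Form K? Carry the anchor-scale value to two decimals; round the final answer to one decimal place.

36.6

Form J → anchor (Population P): v = (5.1/7.3)(41 − 38.7) + 21.5 = 23.11
anchor → Form K (Population Q): y = (5.7/4.4)(23.11 − 23.5) + 37.1 = 36.6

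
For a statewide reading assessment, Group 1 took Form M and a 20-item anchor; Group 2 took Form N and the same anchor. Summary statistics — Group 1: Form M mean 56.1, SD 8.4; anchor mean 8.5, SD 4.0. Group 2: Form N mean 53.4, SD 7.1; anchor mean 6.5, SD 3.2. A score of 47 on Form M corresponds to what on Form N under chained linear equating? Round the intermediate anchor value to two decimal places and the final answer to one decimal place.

Form M → anchor (Group 1): v = (4.0/8.4)(47 − 56.1) + 8.5 = 4.17
anchor → Form N (Group 2): y = (7.1/3.2)(4.17 − 6.5) + 53.4 = 48.2

48.2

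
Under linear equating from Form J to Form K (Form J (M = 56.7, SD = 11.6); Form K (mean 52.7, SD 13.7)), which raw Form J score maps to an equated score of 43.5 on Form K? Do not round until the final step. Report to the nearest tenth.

Invert y = (SD_Y/SD_X)(x − M_X) + M_Y:
x = (SD_X/SD_Y)(y − M_Y) + M_X = (11.6/13.7)(43.5 − 52.7) + 56.7
x = 0.846715 × -9.200 + 56.7 = 48.9

48.9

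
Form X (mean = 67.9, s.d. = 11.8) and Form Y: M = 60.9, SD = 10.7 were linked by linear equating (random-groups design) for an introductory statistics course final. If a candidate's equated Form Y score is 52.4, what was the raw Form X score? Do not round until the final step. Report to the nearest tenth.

58.5

Invert y = (SD_Y/SD_X)(x − M_X) + M_Y:
x = (SD_X/SD_Y)(y − M_Y) + M_X = (11.8/10.7)(52.4 − 60.9) + 67.9
x = 1.102804 × -8.500 + 67.9 = 58.5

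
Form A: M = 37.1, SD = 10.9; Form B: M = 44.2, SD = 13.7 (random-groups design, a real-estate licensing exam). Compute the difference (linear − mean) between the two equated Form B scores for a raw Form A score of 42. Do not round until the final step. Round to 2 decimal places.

Mean-equated: 42 + (44.2 − 37.1) = 49.10
Linear-equated: (13.7/10.9)(42 − 37.1) + 44.2 = 50.359
Difference = 50.359 − 49.10 = 1.26

1.26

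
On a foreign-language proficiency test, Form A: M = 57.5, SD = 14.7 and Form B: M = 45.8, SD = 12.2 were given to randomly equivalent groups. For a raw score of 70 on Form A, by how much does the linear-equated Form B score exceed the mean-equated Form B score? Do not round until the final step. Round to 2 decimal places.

Mean-equated: 70 + (45.8 − 57.5) = 58.30
Linear-equated: (12.2/14.7)(70 − 57.5) + 45.8 = 56.174
Difference = 56.174 − 58.30 = -2.13

-2.13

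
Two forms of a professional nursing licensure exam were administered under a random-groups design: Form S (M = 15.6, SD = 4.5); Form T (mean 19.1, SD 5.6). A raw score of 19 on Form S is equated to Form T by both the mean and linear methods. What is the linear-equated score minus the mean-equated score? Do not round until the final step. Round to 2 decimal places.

Mean-equated: 19 + (19.1 − 15.6) = 22.50
Linear-equated: (5.6/4.5)(19 − 15.6) + 19.1 = 23.331
Difference = 23.331 − 22.50 = 0.83

0.83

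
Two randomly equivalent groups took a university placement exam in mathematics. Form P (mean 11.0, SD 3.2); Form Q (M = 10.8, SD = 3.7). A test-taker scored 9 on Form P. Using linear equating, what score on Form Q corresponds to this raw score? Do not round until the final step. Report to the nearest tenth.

8.5

Linear equating: y = (SD_Y/SD_X)(x − M_X) + M_Y
y = (3.7/3.2)(9 − 11.0) + 10.8
y = 1.156250 × -2.0 + 10.8 = -2.3125 + 10.8 = 8.5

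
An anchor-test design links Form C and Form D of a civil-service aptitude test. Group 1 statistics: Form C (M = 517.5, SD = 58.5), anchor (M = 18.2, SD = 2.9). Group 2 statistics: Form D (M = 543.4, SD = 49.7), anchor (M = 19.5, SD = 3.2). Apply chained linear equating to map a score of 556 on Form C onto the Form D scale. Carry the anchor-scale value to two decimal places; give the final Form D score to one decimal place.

Form C → anchor (Group 1): v = (2.9/58.5)(556 − 517.5) + 18.2 = 20.11
anchor → Form D (Group 2): y = (49.7/3.2)(20.11 − 19.5) + 543.4 = 552.9

552.9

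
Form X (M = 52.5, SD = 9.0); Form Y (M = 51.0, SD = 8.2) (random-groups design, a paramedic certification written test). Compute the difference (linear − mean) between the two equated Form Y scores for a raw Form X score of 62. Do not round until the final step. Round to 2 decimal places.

Mean-equated: 62 + (51.0 − 52.5) = 60.50
Linear-equated: (8.2/9.0)(62 − 52.5) + 51.0 = 59.656
Difference = 59.656 − 60.50 = -0.84

-0.84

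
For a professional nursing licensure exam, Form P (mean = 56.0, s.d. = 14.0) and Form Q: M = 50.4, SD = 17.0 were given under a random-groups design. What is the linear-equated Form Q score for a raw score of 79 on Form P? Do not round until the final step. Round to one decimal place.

78.3

Linear equating: y = (SD_Y/SD_X)(x − M_X) + M_Y
y = (17.0/14.0)(79 − 56.0) + 50.4
y = 1.214286 × 23.0 + 50.4 = 27.9286 + 50.4 = 78.3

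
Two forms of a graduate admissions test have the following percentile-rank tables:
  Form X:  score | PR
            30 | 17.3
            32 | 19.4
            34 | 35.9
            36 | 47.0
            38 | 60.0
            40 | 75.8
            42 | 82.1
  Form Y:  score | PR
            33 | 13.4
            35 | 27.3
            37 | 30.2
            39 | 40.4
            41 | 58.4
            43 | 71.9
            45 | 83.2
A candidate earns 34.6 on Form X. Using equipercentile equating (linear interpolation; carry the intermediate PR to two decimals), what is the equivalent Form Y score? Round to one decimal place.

PR of 34.6 on Form X: 35.9 + (34.6 − 34)/(36 − 34) × (47.0 − 35.9) = 39.23
On Form Y, PR 39.23 falls between score 37 (PR 30.2) and 39 (PR 40.4).
Interpolate: 37 + (39.23 − 30.2)/(40.4 − 30.2) × (39 − 37) = 38.8

38.8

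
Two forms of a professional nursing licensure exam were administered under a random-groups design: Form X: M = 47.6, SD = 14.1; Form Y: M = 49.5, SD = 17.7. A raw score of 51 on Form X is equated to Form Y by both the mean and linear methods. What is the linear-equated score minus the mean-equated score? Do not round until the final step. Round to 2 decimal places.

0.87

Mean-equated: 51 + (49.5 − 47.6) = 52.90
Linear-equated: (17.7/14.1)(51 − 47.6) + 49.5 = 53.768
Difference = 53.768 − 52.90 = 0.87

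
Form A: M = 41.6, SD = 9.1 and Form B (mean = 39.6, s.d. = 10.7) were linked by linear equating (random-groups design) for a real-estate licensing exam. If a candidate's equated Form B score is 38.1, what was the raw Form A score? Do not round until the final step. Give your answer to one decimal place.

40.3

Invert y = (SD_Y/SD_X)(x − M_X) + M_Y:
x = (SD_X/SD_Y)(y − M_Y) + M_X = (9.1/10.7)(38.1 − 39.6) + 41.6
x = 0.850467 × -1.500 + 41.6 = 40.3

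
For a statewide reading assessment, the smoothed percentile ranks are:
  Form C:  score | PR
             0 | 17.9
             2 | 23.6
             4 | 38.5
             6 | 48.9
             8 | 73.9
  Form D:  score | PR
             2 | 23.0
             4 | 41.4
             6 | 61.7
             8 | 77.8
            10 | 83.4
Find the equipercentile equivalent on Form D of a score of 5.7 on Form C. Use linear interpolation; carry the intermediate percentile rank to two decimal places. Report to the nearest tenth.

4.6

PR of 5.7 on Form C: 38.5 + (5.7 − 4)/(6 − 4) × (48.9 − 38.5) = 47.34
On Form D, PR 47.34 falls between score 4 (PR 41.4) and 6 (PR 61.7).
Interpolate: 4 + (47.34 − 41.4)/(61.7 − 41.4) × (6 − 4) = 4.6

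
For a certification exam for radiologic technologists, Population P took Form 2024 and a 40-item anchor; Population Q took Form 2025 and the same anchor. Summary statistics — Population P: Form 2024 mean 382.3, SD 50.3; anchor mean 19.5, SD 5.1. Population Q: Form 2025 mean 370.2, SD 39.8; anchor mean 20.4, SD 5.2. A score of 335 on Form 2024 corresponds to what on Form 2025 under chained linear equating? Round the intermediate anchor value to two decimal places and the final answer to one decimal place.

326.6

Form 2024 → anchor (Population P): v = (5.1/50.3)(335 − 382.3) + 19.5 = 14.70
anchor → Form 2025 (Population Q): y = (39.8/5.2)(14.70 − 20.4) + 370.2 = 326.6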